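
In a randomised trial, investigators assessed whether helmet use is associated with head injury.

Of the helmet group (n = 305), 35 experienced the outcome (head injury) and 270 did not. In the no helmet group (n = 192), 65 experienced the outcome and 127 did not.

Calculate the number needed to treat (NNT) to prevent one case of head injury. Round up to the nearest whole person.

Risk in treated group = 35/305 = 0.11475; risk in control = 65/192 = 0.33854.
Absolute risk reduction = 0.33854 − 0.11475 = 0.22379
NNT = 1 / ARR = 1 / 0.22379 = 4.469 → round up → 5

5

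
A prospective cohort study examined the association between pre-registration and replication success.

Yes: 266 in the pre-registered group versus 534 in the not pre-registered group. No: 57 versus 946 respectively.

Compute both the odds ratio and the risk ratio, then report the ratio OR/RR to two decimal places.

3.62

From the description: a = 266, b = 57, c = 534, d = 946.
OR = (266·946)/(57·534) = 251636/30438 = 8.26717
Risk in exposed = 266/323 = 0.82353; risk in unexposed = 534/1480 = 0.36081; RR = 2.28244
OR/RR = 8.26717 / 2.28244 = 3.62207
The outcome is not rare, so the OR lies further from 1 than the RR.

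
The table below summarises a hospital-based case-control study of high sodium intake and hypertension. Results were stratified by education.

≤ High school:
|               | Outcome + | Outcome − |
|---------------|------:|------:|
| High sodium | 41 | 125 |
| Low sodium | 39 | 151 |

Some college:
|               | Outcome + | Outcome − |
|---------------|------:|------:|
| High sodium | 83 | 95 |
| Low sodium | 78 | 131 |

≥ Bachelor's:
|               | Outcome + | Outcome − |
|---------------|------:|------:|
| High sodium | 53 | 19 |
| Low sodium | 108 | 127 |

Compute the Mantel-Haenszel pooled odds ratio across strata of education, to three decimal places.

1.706

OR_MH = Σ(aᵢdᵢ/nᵢ) / Σ(bᵢcᵢ/nᵢ), where nᵢ is the stratum total.
Stratum 1 (≤ High school): n = 356; a·d/n = 41·151/356 = 17.3904; b·c/n = 125·39/356 = 13.6938
Stratum 2 (Some college): n = 387; a·d/n = 83·131/387 = 28.0956; b·c/n = 95·78/387 = 19.1473
Stratum 3 (≥ Bachelor's): n = 307; a·d/n = 53·127/307 = 21.9251; b·c/n = 19·108/307 = 6.6840
OR_MH = (17.3904 + 28.0956 + 21.9251) / (13.6938 + 19.1473 + 6.6840) = 67.4111 / 39.5251 = 1.70553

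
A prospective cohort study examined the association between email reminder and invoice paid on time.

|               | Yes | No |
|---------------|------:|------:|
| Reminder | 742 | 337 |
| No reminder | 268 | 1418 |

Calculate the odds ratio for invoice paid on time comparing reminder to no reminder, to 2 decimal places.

11.65

Cells: a = 742, b = 337, c = 268, d = 1418.
OR = (a·d)/(b·c) = (742 × 1418) / (337 × 268) = 1052156 / 90316 = 11.64972
The odds of invoice paid on time are about 11.65 times as high in the reminder group.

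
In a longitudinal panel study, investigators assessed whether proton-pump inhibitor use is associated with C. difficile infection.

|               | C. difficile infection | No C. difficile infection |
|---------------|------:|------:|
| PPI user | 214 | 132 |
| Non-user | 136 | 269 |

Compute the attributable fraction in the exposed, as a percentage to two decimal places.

Cells: a = 214, b = 132, c = 136, d = 269.
Risk in exposed = 214/346 = 0.61850; risk in unexposed = 136/405 = 0.33580.
RR = 0.61850/0.33580 = 1.84185
AR% = (RR − 1)/RR × 100 = (1.84185 − 1)/1.84185 × 100 = 45.7067%

45.71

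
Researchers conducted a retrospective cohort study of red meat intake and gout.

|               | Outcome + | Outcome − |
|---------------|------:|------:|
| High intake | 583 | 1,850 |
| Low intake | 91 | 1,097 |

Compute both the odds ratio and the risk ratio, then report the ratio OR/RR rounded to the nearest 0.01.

Cells: a = 583, b = 1850, c = 91, d = 1097.
OR = (583·1097)/(1850·91) = 639551/168350 = 3.79894
Risk in exposed = 583/2433 = 0.23962; risk in unexposed = 91/1188 = 0.07660; RR = 3.12825
OR/RR = 3.79894 / 3.12825 = 1.21440
The outcome is not rare, so the OR lies further from 1 than the RR.

1.21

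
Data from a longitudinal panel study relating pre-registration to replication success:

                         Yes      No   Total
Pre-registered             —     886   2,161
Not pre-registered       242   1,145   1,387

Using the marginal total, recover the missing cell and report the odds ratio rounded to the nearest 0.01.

The missing cell is in the exposed row: 2161 − 886 = 1275.
So a = 1275, b = 886, c = 242, d = 1145.
OR = (a·d)/(b·c) = (1275 × 1145) / (886 × 242) = 1459875 / 214412 = 6.80874

6.81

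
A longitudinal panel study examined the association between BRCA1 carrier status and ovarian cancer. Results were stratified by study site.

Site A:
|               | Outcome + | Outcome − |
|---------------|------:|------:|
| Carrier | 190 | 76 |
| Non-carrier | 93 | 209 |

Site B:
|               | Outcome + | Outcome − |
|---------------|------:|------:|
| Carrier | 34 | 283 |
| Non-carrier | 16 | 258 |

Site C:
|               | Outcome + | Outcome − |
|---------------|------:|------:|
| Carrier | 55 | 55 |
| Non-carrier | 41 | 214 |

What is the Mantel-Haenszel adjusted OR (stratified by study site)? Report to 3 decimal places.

OR_MH = Σ(aᵢdᵢ/nᵢ) / Σ(bᵢcᵢ/nᵢ), where nᵢ is the stratum total.
Stratum 1 (Site A): n = 568; a·d/n = 190·209/568 = 69.9120; b·c/n = 76·93/568 = 12.4437
Stratum 2 (Site B): n = 591; a·d/n = 34·258/591 = 14.8426; b·c/n = 283·16/591 = 7.6616
Stratum 3 (Site C): n = 365; a·d/n = 55·214/365 = 32.2466; b·c/n = 55·41/365 = 6.1781
OR_MH = (69.9120 + 14.8426 + 32.2466) / (12.4437 + 7.6616 + 6.1781) = 117.0012 / 26.2833 = 4.45154

4.452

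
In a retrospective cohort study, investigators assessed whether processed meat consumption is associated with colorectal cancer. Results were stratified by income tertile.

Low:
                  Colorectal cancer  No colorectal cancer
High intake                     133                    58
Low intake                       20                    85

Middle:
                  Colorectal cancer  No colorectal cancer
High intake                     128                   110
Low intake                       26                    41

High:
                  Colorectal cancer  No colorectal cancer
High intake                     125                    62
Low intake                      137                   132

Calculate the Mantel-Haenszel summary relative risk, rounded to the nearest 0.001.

1.668

RR_MH = Σ(aᵢ·n₀ᵢ/nᵢ) / Σ(cᵢ·n₁ᵢ/nᵢ), with n₁ᵢ = aᵢ+bᵢ (exposed), n₀ᵢ = cᵢ+dᵢ (unexposed), nᵢ = n₁ᵢ+n₀ᵢ.
Stratum 1 (Low): n₁ = 191, n₀ = 105, n = 296; a·n₀/n = 133·105/296 = 47.1791; c·n₁/n = 20·191/296 = 12.9054
Stratum 2 (Middle): n₁ = 238, n₀ = 67, n = 305; a·n₀/n = 128·67/305 = 28.1180; c·n₁/n = 26·238/305 = 20.2885
Stratum 3 (High): n₁ = 187, n₀ = 269, n = 456; a·n₀/n = 125·269/456 = 73.7390; c·n₁/n = 137·187/456 = 56.1820
RR_MH = (47.1791 + 28.1180 + 73.7390) / (12.9054 + 20.2885 + 56.1820) = 149.0361 / 89.3759 = 1.66752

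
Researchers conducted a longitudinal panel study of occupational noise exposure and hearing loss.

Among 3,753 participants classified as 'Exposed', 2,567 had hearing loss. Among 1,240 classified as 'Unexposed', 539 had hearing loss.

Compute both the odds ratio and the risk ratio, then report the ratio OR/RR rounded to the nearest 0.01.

1.79

From the description: a = 2567, b = 1186, c = 539, d = 701.
OR = (2567·701)/(1186·539) = 1799467/639254 = 2.81495
Risk in exposed = 2567/3753 = 0.68399; risk in unexposed = 539/1240 = 0.43468; RR = 1.57355
OR/RR = 2.81495 / 1.57355 = 1.78892
The outcome is not rare, so the OR lies further from 1 than the RR.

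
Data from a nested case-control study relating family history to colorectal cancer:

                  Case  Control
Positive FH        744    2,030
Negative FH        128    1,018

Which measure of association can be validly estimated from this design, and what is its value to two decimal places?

2.91

Cells: a = 744, b = 2030, c = 128, d = 1018.
This is a nested case-control study: participants were sampled on outcome status, so risks in the source population cannot be estimated directly — relative risk is not valid here. The odds ratio is the appropriate measure.
OR = (a·d)/(b·c) = (744 × 1018) / (2030 × 128) = 757392 / 259840 = 2.91484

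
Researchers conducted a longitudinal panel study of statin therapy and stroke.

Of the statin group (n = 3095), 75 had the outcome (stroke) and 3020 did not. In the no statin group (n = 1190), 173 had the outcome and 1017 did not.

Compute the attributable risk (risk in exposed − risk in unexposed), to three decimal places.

-0.121

From the description: a = 75, b = 3020, c = 173, d = 1017.
Risk in exposed = 75/3095 = 0.024233; risk in unexposed = 173/1190 = 0.145378.
Risk difference = 0.024233 − 0.145378 = -0.121146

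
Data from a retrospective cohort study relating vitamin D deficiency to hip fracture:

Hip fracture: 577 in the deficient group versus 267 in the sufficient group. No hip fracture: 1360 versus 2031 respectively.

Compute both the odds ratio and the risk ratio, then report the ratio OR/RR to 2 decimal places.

From the description: a = 577, b = 1360, c = 267, d = 2031.
OR = (577·2031)/(1360·267) = 1171887/363120 = 3.22727
Risk in exposed = 577/1937 = 0.29788; risk in unexposed = 267/2298 = 0.11619; RR = 2.56380
OR/RR = 3.22727 / 2.56380 = 1.25878
The outcome is not rare, so the OR lies further from 1 than the RR.

1.26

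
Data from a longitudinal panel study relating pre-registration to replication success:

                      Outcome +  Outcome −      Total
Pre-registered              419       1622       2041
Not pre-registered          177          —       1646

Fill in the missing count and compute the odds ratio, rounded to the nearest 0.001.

The missing cell is in the unexposed row: 1646 − 177 = 1469.
So a = 419, b = 1622, c = 177, d = 1469.
OR = (a·d)/(b·c) = (419 × 1469) / (1622 × 177) = 615511 / 287094 = 2.14394

2.144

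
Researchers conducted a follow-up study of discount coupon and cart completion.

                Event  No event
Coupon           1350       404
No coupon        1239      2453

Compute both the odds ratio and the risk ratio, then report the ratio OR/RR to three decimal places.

Cells: a = 1350, b = 404, c = 1239, d = 2453.
OR = (1350·2453)/(404·1239) = 3311550/500556 = 6.61574
Risk in exposed = 1350/1754 = 0.76967; risk in unexposed = 1239/3692 = 0.33559; RR = 2.29348
OR/RR = 6.61574 / 2.29348 = 2.88459
The outcome is not rare, so the OR lies further from 1 than the RR.

2.885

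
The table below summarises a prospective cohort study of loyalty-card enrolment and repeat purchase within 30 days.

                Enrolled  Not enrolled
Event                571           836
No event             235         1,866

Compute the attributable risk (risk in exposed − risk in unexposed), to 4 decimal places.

Reading the table with exposure as columns: a = 571 (Enrolled, case), b = 235 (Enrolled, non-case), c = 836 (Not enrolled, case), d = 1866.
Risk in exposed = 571/806 = 0.708437; risk in unexposed = 836/2702 = 0.309400.
Risk difference = 0.708437 − 0.309400 = 0.399036

0.3990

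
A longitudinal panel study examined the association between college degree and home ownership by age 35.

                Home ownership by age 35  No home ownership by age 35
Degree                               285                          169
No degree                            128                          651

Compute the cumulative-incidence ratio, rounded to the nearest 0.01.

3.82

Cells: a = 285, b = 169, c = 128, d = 651.
Risk in exposed = 285/454 = 0.62775; risk in unexposed = 128/779 = 0.16431.
RR = 0.62775 / 0.16431 = 3.82047
The risk among the exposed is 3.82 times that among the unexposed.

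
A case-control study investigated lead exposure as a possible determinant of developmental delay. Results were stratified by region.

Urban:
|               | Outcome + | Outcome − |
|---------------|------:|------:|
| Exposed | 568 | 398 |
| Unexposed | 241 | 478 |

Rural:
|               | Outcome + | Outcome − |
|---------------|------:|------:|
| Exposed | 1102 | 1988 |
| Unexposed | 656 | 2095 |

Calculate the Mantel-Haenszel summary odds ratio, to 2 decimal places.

1.99

OR_MH = Σ(aᵢdᵢ/nᵢ) / Σ(bᵢcᵢ/nᵢ), where nᵢ is the stratum total.
Stratum 1 (Urban): n = 1685; a·d/n = 568·478/1685 = 161.1300; b·c/n = 398·241/1685 = 56.9246
Stratum 2 (Rural): n = 5841; a·d/n = 1102·2095/5841 = 395.2559; b·c/n = 1988·656/5841 = 223.2714
OR_MH = (161.1300 + 395.2559) / (56.9246 + 223.2714) = 556.3859 / 280.1960 = 1.98570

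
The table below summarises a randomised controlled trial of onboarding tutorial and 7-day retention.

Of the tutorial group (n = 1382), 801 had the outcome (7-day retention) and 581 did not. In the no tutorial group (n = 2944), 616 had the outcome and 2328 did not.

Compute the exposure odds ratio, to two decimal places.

From the description: a = 801, b = 581, c = 616, d = 2328.
OR = (a·d)/(b·c) = (801 × 2328) / (581 × 616) = 1864728 / 357896 = 5.21025
The odds of 7-day retention are about 5.21 times as high in the tutorial group.

5.21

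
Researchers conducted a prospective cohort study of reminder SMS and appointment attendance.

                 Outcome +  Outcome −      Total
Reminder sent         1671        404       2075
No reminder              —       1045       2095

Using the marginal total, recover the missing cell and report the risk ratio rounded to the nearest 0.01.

1.61

The missing cell is in the unexposed row: 2095 − 1045 = 1050.
So a = 1671, b = 404, c = 1050, d = 1045.
RR = [a/(a+b)] / [c/(c+d)] = (1671/2075) / (1050/2095) = 0.80530/0.50119 = 1.60677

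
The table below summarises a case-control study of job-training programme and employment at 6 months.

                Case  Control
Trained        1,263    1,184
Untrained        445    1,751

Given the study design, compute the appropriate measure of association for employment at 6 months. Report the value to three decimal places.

4.197

Cells: a = 1263, b = 1184, c = 445, d = 1751.
This is a case-control study: participants were sampled on outcome status, so risks in the source population cannot be estimated directly — relative risk is not valid here. The odds ratio is the appropriate measure.
OR = (a·d)/(b·c) = (1263 × 1751) / (1184 × 445) = 2211513 / 526880 = 4.19738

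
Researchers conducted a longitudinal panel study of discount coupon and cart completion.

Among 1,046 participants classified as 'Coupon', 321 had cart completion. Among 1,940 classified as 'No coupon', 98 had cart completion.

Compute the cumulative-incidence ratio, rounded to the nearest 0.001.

From the description: a = 321, b = 725, c = 98, d = 1842.
Risk in exposed = 321/1046 = 0.30688; risk in unexposed = 98/1940 = 0.05052.
RR = 0.30688 / 0.05052 = 6.07504
The risk among the exposed is 6.08 times that among the unexposed.

6.075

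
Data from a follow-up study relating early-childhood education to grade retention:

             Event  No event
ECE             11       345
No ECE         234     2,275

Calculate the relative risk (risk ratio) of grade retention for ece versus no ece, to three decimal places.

Cells: a = 11, b = 345, c = 234, d = 2275.
Risk in exposed = 11/356 = 0.03090; risk in unexposed = 234/2509 = 0.09326.
RR = 0.03090 / 0.09326 = 0.33130
The risk is 67% lower among the exposed than among the unexposed.

0.331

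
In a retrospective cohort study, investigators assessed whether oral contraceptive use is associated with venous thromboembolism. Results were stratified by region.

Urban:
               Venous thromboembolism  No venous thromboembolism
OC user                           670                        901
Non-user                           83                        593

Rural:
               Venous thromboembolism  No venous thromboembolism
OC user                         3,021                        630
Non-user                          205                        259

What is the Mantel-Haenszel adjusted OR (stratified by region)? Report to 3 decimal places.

OR_MH = Σ(aᵢdᵢ/nᵢ) / Σ(bᵢcᵢ/nᵢ), where nᵢ is the stratum total.
Stratum 1 (Urban): n = 2247; a·d/n = 670·593/2247 = 176.8180; b·c/n = 901·83/2247 = 33.2813
Stratum 2 (Rural): n = 4115; a·d/n = 3021·259/4115 = 190.1431; b·c/n = 630·205/4115 = 31.3852
OR_MH = (176.8180 + 190.1431) / (33.2813 + 31.3852) = 366.9611 / 64.6664 = 5.67468

5.675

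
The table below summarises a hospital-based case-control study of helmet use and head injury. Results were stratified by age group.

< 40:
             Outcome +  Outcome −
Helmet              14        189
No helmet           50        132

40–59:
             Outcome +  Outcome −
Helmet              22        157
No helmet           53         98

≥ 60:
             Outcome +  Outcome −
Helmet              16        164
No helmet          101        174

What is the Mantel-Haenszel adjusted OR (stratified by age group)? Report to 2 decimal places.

0.20

OR_MH = Σ(aᵢdᵢ/nᵢ) / Σ(bᵢcᵢ/nᵢ), where nᵢ is the stratum total.
Stratum 1 (< 40): n = 385; a·d/n = 14·132/385 = 4.8000; b·c/n = 189·50/385 = 24.5455
Stratum 2 (40–59): n = 330; a·d/n = 22·98/330 = 6.5333; b·c/n = 157·53/330 = 25.2152
Stratum 3 (≥ 60): n = 455; a·d/n = 16·174/455 = 6.1187; b·c/n = 164·101/455 = 36.4044
OR_MH = (4.8000 + 6.5333 + 6.1187) / (24.5455 + 25.2152 + 36.4044) = 17.4520 / 86.1650 = 0.20254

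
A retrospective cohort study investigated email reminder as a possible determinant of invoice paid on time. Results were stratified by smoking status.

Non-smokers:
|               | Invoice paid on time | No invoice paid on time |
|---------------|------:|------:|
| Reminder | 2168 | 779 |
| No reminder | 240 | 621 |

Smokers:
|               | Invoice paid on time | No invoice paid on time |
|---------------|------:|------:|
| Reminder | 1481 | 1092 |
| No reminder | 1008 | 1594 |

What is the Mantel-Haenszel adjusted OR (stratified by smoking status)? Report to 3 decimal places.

3.093

OR_MH = Σ(aᵢdᵢ/nᵢ) / Σ(bᵢcᵢ/nᵢ), where nᵢ is the stratum total.
Stratum 1 (Non-smokers): n = 3808; a·d/n = 2168·621/3808 = 353.5525; b·c/n = 779·240/3808 = 49.0966
Stratum 2 (Smokers): n = 5175; a·d/n = 1481·1594/5175 = 456.1766; b·c/n = 1092·1008/5175 = 212.7026
OR_MH = (353.5525 + 456.1766) / (49.0966 + 212.7026) = 809.7291 / 261.7992 = 3.09294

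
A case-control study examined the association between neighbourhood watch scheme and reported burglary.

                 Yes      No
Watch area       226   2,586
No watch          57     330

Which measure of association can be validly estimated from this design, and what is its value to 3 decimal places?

Cells: a = 226, b = 2586, c = 57, d = 330.
This is a case-control study: participants were sampled on outcome status, so risks in the source population cannot be estimated directly — relative risk is not valid here. The odds ratio is the appropriate measure.
OR = (a·d)/(b·c) = (226 × 330) / (2586 × 57) = 74580 / 147402 = 0.50596

0.506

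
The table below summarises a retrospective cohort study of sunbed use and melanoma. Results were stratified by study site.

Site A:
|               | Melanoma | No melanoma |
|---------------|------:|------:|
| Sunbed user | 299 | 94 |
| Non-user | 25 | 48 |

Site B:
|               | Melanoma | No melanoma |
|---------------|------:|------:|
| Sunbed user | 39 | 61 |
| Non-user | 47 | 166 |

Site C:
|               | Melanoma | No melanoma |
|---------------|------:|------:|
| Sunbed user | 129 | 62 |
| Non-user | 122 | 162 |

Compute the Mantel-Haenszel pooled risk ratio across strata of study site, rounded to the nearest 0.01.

1.77

RR_MH = Σ(aᵢ·n₀ᵢ/nᵢ) / Σ(cᵢ·n₁ᵢ/nᵢ), with n₁ᵢ = aᵢ+bᵢ (exposed), n₀ᵢ = cᵢ+dᵢ (unexposed), nᵢ = n₁ᵢ+n₀ᵢ.
Stratum 1 (Site A): n₁ = 393, n₀ = 73, n = 466; a·n₀/n = 299·73/466 = 46.8391; c·n₁/n = 25·393/466 = 21.0837
Stratum 2 (Site B): n₁ = 100, n₀ = 213, n = 313; a·n₀/n = 39·213/313 = 26.5399; c·n₁/n = 47·100/313 = 15.0160
Stratum 3 (Site C): n₁ = 191, n₀ = 284, n = 475; a·n₀/n = 129·284/475 = 77.1284; c·n₁/n = 122·191/475 = 49.0568
RR_MH = (46.8391 + 26.5399 + 77.1284) / (21.0837 + 15.0160 + 49.0568) = 150.5074 / 85.1565 = 1.76742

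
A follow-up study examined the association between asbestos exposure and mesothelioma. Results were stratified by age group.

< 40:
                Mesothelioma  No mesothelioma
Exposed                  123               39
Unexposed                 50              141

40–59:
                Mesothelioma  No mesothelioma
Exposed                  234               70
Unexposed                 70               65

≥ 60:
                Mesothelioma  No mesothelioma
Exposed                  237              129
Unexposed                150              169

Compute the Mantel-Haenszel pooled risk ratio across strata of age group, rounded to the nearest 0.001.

RR_MH = Σ(aᵢ·n₀ᵢ/nᵢ) / Σ(cᵢ·n₁ᵢ/nᵢ), with n₁ᵢ = aᵢ+bᵢ (exposed), n₀ᵢ = cᵢ+dᵢ (unexposed), nᵢ = n₁ᵢ+n₀ᵢ.
Stratum 1 (< 40): n₁ = 162, n₀ = 191, n = 353; a·n₀/n = 123·191/353 = 66.5524; c·n₁/n = 50·162/353 = 22.9462
Stratum 2 (40–59): n₁ = 304, n₀ = 135, n = 439; a·n₀/n = 234·135/439 = 71.9590; c·n₁/n = 70·304/439 = 48.4738
Stratum 3 (≥ 60): n₁ = 366, n₀ = 319, n = 685; a·n₀/n = 237·319/685 = 110.3693; c·n₁/n = 150·366/685 = 80.1460
RR_MH = (66.5524 + 71.9590 + 110.3693) / (22.9462 + 48.4738 + 80.1460) = 248.8807 / 151.5660 = 1.64206

1.642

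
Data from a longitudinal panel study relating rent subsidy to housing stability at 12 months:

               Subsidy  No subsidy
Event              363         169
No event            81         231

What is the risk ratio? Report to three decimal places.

1.935

Reading the table with exposure as columns: a = 363 (Subsidy, case), b = 81 (Subsidy, non-case), c = 169 (No subsidy, case), d = 231.
Risk in exposed = 363/444 = 0.81757; risk in unexposed = 169/400 = 0.42250.
RR = 0.81757 / 0.42250 = 1.93507
The risk among the exposed is 1.94 times that among the unexposed.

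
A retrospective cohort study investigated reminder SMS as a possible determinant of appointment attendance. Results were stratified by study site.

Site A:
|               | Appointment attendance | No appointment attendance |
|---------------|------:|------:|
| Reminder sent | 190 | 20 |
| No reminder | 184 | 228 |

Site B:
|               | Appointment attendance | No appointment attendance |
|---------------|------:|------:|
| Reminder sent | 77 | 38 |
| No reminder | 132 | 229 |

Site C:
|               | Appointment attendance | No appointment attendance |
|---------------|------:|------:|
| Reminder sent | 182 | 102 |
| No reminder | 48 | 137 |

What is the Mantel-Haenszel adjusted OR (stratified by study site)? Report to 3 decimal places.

5.944

OR_MH = Σ(aᵢdᵢ/nᵢ) / Σ(bᵢcᵢ/nᵢ), where nᵢ is the stratum total.
Stratum 1 (Site A): n = 622; a·d/n = 190·228/622 = 69.6463; b·c/n = 20·184/622 = 5.9164
Stratum 2 (Site B): n = 476; a·d/n = 77·229/476 = 37.0441; b·c/n = 38·132/476 = 10.5378
Stratum 3 (Site C): n = 469; a·d/n = 182·137/469 = 53.1642; b·c/n = 102·48/469 = 10.4392
OR_MH = (69.6463 + 37.0441 + 53.1642) / (5.9164 + 10.5378 + 10.4392) = 159.8546 / 26.8934 = 5.94400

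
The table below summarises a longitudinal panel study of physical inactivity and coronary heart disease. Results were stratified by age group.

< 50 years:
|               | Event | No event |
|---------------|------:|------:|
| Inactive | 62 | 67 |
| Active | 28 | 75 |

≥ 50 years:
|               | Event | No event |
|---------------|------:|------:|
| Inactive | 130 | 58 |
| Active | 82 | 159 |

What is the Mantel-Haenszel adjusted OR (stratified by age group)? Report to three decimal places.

OR_MH = Σ(aᵢdᵢ/nᵢ) / Σ(bᵢcᵢ/nᵢ), where nᵢ is the stratum total.
Stratum 1 (< 50 years): n = 232; a·d/n = 62·75/232 = 20.0431; b·c/n = 67·28/232 = 8.0862
Stratum 2 (≥ 50 years): n = 429; a·d/n = 130·159/429 = 48.1818; b·c/n = 58·82/429 = 11.0862
OR_MH = (20.0431 + 48.1818) / (8.0862 + 11.0862) = 68.2249 / 19.1725 = 3.55849

3.558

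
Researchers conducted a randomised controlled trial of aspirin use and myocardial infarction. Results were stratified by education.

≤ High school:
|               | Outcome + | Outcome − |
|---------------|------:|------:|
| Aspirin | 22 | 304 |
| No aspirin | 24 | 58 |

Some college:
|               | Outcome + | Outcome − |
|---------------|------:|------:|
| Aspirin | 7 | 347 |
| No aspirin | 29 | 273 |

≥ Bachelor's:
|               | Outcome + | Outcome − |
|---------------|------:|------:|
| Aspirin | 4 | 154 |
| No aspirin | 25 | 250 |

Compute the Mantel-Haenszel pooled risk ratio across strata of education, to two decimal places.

RR_MH = Σ(aᵢ·n₀ᵢ/nᵢ) / Σ(cᵢ·n₁ᵢ/nᵢ), with n₁ᵢ = aᵢ+bᵢ (exposed), n₀ᵢ = cᵢ+dᵢ (unexposed), nᵢ = n₁ᵢ+n₀ᵢ.
Stratum 1 (≤ High school): n₁ = 326, n₀ = 82, n = 408; a·n₀/n = 22·82/408 = 4.4216; c·n₁/n = 24·326/408 = 19.1765
Stratum 2 (Some college): n₁ = 354, n₀ = 302, n = 656; a·n₀/n = 7·302/656 = 3.2226; c·n₁/n = 29·354/656 = 15.6494
Stratum 3 (≥ Bachelor's): n₁ = 158, n₀ = 275, n = 433; a·n₀/n = 4·275/433 = 2.5404; c·n₁/n = 25·158/433 = 9.1224
RR_MH = (4.4216 + 3.2226 + 2.5404) / (19.1765 + 15.6494 + 9.1224) = 10.1845 / 43.9483 = 0.23174

0.23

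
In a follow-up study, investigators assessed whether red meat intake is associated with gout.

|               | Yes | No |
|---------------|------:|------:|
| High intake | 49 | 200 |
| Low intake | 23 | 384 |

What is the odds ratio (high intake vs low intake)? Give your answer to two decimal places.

4.09

Cells: a = 49, b = 200, c = 23, d = 384.
OR = (a·d)/(b·c) = (49 × 384) / (200 × 23) = 18816 / 4600 = 4.09043
The odds of gout are about 4.09 times as high in the high intake group.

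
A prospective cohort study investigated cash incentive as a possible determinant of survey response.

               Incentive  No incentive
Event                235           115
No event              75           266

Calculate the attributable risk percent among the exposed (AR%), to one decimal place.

Reading the table with exposure as columns: a = 235 (Incentive, case), b = 75 (Incentive, non-case), c = 115 (No incentive, case), d = 266.
Risk in exposed = 235/310 = 0.75806; risk in unexposed = 115/381 = 0.30184.
RR = 0.75806/0.30184 = 2.51150
AR% = (RR − 1)/RR × 100 = (2.51150 − 1)/2.51150 × 100 = 60.1832%

60.2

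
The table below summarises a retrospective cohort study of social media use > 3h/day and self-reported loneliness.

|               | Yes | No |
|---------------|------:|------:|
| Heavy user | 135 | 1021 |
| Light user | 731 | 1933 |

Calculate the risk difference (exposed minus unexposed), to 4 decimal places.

-0.1576

Cells: a = 135, b = 1021, c = 731, d = 1933.
Risk in exposed = 135/1156 = 0.116782; risk in unexposed = 731/2664 = 0.274399.
Risk difference = 0.116782 − 0.274399 = -0.157617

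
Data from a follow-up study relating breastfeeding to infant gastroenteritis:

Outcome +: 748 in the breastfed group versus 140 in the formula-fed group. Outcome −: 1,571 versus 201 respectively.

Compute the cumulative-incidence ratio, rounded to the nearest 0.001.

0.786

From the description: a = 748, b = 1571, c = 140, d = 201.
Risk in exposed = 748/2319 = 0.32255; risk in unexposed = 140/341 = 0.41056.
RR = 0.32255 / 0.41056 = 0.78565
The risk is 21% lower among the exposed than among the unexposed.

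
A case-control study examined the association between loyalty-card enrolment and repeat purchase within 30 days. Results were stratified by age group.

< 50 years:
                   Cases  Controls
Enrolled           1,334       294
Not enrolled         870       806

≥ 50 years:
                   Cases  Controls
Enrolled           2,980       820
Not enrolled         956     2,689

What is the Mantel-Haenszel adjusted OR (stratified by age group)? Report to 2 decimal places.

OR_MH = Σ(aᵢdᵢ/nᵢ) / Σ(bᵢcᵢ/nᵢ), where nᵢ is the stratum total.
Stratum 1 (< 50 years): n = 3304; a·d/n = 1334·806/3304 = 325.4249; b·c/n = 294·870/3304 = 77.4153
Stratum 2 (≥ 50 years): n = 7445; a·d/n = 2980·2689/7445 = 1076.3224; b·c/n = 820·956/7445 = 105.2948
OR_MH = (325.4249 + 1076.3224) / (77.4153 + 105.2948) = 1401.7473 / 182.7101 = 7.67198

7.67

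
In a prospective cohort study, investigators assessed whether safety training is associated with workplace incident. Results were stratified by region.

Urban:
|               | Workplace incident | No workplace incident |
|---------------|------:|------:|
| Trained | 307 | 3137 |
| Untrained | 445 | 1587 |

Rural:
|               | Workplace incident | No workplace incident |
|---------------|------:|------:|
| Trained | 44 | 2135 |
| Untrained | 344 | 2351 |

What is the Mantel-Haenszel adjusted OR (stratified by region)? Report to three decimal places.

OR_MH = Σ(aᵢdᵢ/nᵢ) / Σ(bᵢcᵢ/nᵢ), where nᵢ is the stratum total.
Stratum 1 (Urban): n = 5476; a·d/n = 307·1587/5476 = 88.9717; b·c/n = 3137·445/5476 = 254.9242
Stratum 2 (Rural): n = 4874; a·d/n = 44·2351/4874 = 21.2236; b·c/n = 2135·344/4874 = 150.6853
OR_MH = (88.9717 + 21.2236) / (254.9242 + 150.6853) = 110.1953 / 405.6095 = 0.27168

0.272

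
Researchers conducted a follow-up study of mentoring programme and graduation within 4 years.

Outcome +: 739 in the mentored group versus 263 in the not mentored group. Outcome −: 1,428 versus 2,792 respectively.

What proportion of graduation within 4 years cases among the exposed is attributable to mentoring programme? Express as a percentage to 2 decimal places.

From the description: a = 739, b = 1428, c = 263, d = 2792.
Risk in exposed = 739/2167 = 0.34102; risk in unexposed = 263/3055 = 0.08609.
RR = 0.34102/0.08609 = 3.96133
AR% = (RR − 1)/RR × 100 = (3.96133 − 1)/3.96133 × 100 = 74.7560%

74.76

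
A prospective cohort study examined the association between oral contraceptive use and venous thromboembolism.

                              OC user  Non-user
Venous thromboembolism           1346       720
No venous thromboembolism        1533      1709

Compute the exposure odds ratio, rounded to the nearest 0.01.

Reading the table with exposure as columns: a = 1346 (OC user, case), b = 1533 (OC user, non-case), c = 720 (Non-user, case), d = 1709.
OR = (a·d)/(b·c) = (1346 × 1709) / (1533 × 720) = 2300314 / 1103760 = 2.08407
The odds of venous thromboembolism are about 2.08 times as high in the oc user group.

2.08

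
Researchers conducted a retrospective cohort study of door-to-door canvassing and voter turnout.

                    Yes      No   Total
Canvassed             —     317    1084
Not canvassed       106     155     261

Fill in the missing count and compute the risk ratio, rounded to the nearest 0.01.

1.74

The missing cell is in the exposed row: 1084 − 317 = 767.
So a = 767, b = 317, c = 106, d = 155.
RR = [a/(a+b)] / [c/(c+d)] = (767/1084) / (106/261) = 0.70756/0.40613 = 1.74221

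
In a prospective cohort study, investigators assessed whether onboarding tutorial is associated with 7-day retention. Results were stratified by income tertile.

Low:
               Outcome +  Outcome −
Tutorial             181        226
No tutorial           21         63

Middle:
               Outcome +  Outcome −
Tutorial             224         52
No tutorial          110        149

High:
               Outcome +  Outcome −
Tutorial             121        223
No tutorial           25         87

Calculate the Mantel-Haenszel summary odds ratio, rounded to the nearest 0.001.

OR_MH = Σ(aᵢdᵢ/nᵢ) / Σ(bᵢcᵢ/nᵢ), where nᵢ is the stratum total.
Stratum 1 (Low): n = 491; a·d/n = 181·63/491 = 23.2240; b·c/n = 226·21/491 = 9.6660
Stratum 2 (Middle): n = 535; a·d/n = 224·149/535 = 62.3850; b·c/n = 52·110/535 = 10.6916
Stratum 3 (High): n = 456; a·d/n = 121·87/456 = 23.0855; b·c/n = 223·25/456 = 12.2259
OR_MH = (23.2240 + 62.3850 + 23.0855) / (9.6660 + 10.6916 + 12.2259) = 108.6946 / 32.5835 = 3.33588

3.336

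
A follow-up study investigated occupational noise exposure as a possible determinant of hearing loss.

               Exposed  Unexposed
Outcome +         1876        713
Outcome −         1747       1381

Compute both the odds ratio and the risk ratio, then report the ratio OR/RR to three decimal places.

1.368

Reading the table with exposure as columns: a = 1876 (Exposed, case), b = 1747 (Exposed, non-case), c = 713 (Unexposed, case), d = 1381.
OR = (1876·1381)/(1747·713) = 2590756/1245611 = 2.07991
Risk in exposed = 1876/3623 = 0.51780; risk in unexposed = 713/2094 = 0.34050; RR = 1.52073
OR/RR = 2.07991 / 1.52073 = 1.36770
The outcome is not rare, so the OR lies further from 1 than the RR.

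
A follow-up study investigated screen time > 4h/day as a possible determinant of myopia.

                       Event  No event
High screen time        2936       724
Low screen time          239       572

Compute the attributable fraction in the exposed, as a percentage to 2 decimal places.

Cells: a = 2936, b = 724, c = 239, d = 572.
Risk in exposed = 2936/3660 = 0.80219; risk in unexposed = 239/811 = 0.29470.
RR = 0.80219/0.29470 = 2.72206
AR% = (RR − 1)/RR × 100 = (2.72206 − 1)/2.72206 × 100 = 63.2631%

63.26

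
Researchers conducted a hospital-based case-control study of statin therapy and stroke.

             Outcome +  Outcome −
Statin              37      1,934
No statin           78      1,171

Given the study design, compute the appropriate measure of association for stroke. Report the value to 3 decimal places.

0.287

Cells: a = 37, b = 1934, c = 78, d = 1171.
This is a hospital-based case-control study: participants were sampled on outcome status, so risks in the source population cannot be estimated directly — relative risk is not valid here. The odds ratio is the appropriate measure.
OR = (a·d)/(b·c) = (37 × 1171) / (1934 × 78) = 43327 / 150852 = 0.28722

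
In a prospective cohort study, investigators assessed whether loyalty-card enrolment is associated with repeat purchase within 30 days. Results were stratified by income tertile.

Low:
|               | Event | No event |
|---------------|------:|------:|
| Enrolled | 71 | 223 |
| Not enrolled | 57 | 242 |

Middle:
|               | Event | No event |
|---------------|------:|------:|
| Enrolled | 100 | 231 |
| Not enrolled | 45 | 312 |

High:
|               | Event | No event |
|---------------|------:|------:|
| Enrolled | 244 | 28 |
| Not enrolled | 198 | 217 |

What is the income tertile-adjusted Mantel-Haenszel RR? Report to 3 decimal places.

RR_MH = Σ(aᵢ·n₀ᵢ/nᵢ) / Σ(cᵢ·n₁ᵢ/nᵢ), with n₁ᵢ = aᵢ+bᵢ (exposed), n₀ᵢ = cᵢ+dᵢ (unexposed), nᵢ = n₁ᵢ+n₀ᵢ.
Stratum 1 (Low): n₁ = 294, n₀ = 299, n = 593; a·n₀/n = 71·299/593 = 35.7993; c·n₁/n = 57·294/593 = 28.2597
Stratum 2 (Middle): n₁ = 331, n₀ = 357, n = 688; a·n₀/n = 100·357/688 = 51.8895; c·n₁/n = 45·331/688 = 21.6497
Stratum 3 (High): n₁ = 272, n₀ = 415, n = 687; a·n₀/n = 244·415/687 = 147.3945; c·n₁/n = 198·272/687 = 78.3930
RR_MH = (35.7993 + 51.8895 + 147.3945) / (28.2597 + 21.6497 + 78.3930) = 235.0833 / 128.3024 = 1.83226

1.832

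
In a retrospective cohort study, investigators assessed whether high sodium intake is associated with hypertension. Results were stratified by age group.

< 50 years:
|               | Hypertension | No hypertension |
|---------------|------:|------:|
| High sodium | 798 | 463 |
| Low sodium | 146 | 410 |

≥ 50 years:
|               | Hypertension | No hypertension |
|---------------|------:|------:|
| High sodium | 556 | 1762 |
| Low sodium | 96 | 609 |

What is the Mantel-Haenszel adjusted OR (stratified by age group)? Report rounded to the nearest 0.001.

3.135

OR_MH = Σ(aᵢdᵢ/nᵢ) / Σ(bᵢcᵢ/nᵢ), where nᵢ is the stratum total.
Stratum 1 (< 50 years): n = 1817; a·d/n = 798·410/1817 = 180.0660; b·c/n = 463·146/1817 = 37.2031
Stratum 2 (≥ 50 years): n = 3023; a·d/n = 556·609/3023 = 112.0093; b·c/n = 1762·96/3023 = 55.9550
OR_MH = (180.0660 + 112.0093) / (37.2031 + 55.9550) = 292.0753 / 93.1581 = 3.13526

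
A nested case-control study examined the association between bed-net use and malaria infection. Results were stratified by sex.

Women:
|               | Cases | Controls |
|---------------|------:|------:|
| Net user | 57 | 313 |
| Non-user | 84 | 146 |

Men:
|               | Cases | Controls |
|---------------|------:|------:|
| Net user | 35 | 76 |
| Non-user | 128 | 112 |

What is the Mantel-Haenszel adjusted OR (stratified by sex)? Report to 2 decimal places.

OR_MH = Σ(aᵢdᵢ/nᵢ) / Σ(bᵢcᵢ/nᵢ), where nᵢ is the stratum total.
Stratum 1 (Women): n = 600; a·d/n = 57·146/600 = 13.8700; b·c/n = 313·84/600 = 43.8200
Stratum 2 (Men): n = 351; a·d/n = 35·112/351 = 11.1681; b·c/n = 76·128/351 = 27.7151
OR_MH = (13.8700 + 11.1681) / (43.8200 + 27.7151) = 25.0381 / 71.5351 = 0.35001

0.35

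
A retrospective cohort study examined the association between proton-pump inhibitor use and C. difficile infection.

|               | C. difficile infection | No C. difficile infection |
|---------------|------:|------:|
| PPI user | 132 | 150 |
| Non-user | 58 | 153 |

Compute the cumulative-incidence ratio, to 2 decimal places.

Cells: a = 132, b = 150, c = 58, d = 153.
Risk in exposed = 132/282 = 0.46809; risk in unexposed = 58/211 = 0.27488.
RR = 0.46809 / 0.27488 = 1.70286
The risk among the exposed is 1.70 times that among the unexposed.

1.70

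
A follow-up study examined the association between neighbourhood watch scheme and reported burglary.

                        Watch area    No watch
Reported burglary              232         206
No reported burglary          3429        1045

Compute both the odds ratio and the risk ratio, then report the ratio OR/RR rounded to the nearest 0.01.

Reading the table with exposure as columns: a = 232 (Watch area, case), b = 3429 (Watch area, non-case), c = 206 (No watch, case), d = 1045.
OR = (232·1045)/(3429·206) = 242440/706374 = 0.34322
Risk in exposed = 232/3661 = 0.06337; risk in unexposed = 206/1251 = 0.16467; RR = 0.38484
OR/RR = 0.34322 / 0.38484 = 0.89185
The outcome is not rare, so the OR lies further from 1 than the RR.

0.89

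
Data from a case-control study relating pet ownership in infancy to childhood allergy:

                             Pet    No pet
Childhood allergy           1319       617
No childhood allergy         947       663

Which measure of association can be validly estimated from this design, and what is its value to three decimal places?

Reading the table with exposure as columns: a = 1319 (Pet, case), b = 947 (Pet, non-case), c = 617 (No pet, case), d = 663.
This is a case-control study: participants were sampled on outcome status, so risks in the source population cannot be estimated directly — relative risk is not valid here. The odds ratio is the appropriate measure.
OR = (a·d)/(b·c) = (1319 × 663) / (947 × 617) = 874497 / 584299 = 1.49666

1.497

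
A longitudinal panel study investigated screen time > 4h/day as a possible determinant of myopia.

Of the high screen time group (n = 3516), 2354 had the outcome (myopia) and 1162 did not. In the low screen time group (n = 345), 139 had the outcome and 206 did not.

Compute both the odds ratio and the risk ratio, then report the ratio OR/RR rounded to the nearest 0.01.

From the description: a = 2354, b = 1162, c = 139, d = 206.
OR = (2354·206)/(1162·139) = 484924/161518 = 3.00229
Risk in exposed = 2354/3516 = 0.66951; risk in unexposed = 139/345 = 0.40290; RR = 1.66174
OR/RR = 3.00229 / 1.66174 = 1.80672
The outcome is not rare, so the OR lies further from 1 than the RR.

1.81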